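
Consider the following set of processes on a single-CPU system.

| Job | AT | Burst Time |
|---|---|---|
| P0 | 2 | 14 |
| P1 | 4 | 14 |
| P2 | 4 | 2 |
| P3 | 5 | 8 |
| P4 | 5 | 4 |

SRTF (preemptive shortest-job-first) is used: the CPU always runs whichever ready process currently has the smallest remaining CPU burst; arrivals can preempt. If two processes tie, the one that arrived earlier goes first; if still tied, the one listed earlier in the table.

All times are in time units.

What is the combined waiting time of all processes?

46

Schedule: | idle 0-2 | P0 2-4 | P2 4-6 | P4 6-10 | P3 10-18 | P0 18-30 | P1 30-44 |
Completion: P0=30  P1=44  P2=6  P3=18  P4=10
Turnaround (C−A): P0=28  P1=40  P2=2  P3=13  P4=5
Waiting = turnaround − burst: P0=14, P1=26, P2=0, P3=5, P4=1
Total waiting = 14 + 26 + 0 + 5 + 1 = 46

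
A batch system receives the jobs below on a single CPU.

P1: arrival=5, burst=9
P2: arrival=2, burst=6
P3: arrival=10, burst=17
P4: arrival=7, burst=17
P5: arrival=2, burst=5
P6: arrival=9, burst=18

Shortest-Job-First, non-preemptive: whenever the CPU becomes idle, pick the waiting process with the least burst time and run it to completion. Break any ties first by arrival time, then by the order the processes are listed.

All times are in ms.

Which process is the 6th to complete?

P6

Timeline: | idle 0-2 | P5 2-7 | P2 7-13 | P1 13-22 | P4 22-39 | P3 39-56 | P6 56-74 |
Completion: P1=22  P2=13  P3=56  P4=39  P5=7  P6=74
Turnaround (C−A): P1=17  P2=11  P3=46  P4=32  P5=5  P6=65
Finish order: P5 → P2 → P1 → P4 → P3 → P6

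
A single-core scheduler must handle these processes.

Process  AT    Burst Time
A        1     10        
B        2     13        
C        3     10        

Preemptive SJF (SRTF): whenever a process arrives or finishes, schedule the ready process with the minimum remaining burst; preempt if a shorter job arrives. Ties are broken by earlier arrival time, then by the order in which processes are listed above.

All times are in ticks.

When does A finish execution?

Timeline: | idle 0-1 | A 1-11 | C 11-21 | B 21-34 |
Completion: A=11  B=34  C=21

11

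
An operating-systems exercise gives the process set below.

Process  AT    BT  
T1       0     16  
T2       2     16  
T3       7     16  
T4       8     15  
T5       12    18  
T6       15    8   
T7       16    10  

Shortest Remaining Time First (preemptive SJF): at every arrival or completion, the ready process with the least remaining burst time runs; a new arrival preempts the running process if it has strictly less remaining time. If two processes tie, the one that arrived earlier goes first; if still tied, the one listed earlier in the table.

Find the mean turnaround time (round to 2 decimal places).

44.00

Gantt: | T1 0-16 | T6 16-24 | T7 24-34 | T4 34-49 | T2 49-65 | T3 65-81 | T5 81-99 |
Completion: T1=16  T2=65  T3=81  T4=49  T5=99  T6=24  T7=34
Turnaround (C−A): T1=16  T2=63  T3=74  T4=41  T5=87  T6=9  T7=18
Turnaround times: T1=16, T2=63, T3=74, T4=41, T5=87, T6=9, T7=18
Average turnaround = (16+63+74+41+87+9+18) / 7 = 308/7 = 44.00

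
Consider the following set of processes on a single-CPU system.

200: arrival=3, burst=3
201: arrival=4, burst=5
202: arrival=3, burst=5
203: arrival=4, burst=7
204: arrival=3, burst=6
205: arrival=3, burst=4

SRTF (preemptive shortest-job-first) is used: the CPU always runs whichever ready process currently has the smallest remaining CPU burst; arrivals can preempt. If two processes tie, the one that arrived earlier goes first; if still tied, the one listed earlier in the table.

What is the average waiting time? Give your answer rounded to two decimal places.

Gantt: | idle 0-3 | 200 3-6 | 205 6-10 | 202 10-15 | 201 15-20 | 204 20-26 | 203 26-33 |
Completion: 200=6  201=20  202=15  203=33  204=26  205=10
Waiting times: 200=0, 201=11, 202=7, 203=22, 204=17, 205=3
Average waiting = (0+11+7+22+17+3) / 6 = 60/6 = 10.00

10.00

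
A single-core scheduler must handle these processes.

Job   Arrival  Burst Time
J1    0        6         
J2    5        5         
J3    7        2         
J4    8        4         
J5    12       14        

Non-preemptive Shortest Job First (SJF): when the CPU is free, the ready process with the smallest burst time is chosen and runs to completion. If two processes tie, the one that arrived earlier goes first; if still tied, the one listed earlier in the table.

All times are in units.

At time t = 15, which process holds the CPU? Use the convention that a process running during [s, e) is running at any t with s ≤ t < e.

J4

Gantt: | J1 0-6 | J2 6-11 | J3 11-13 | J4 13-17 | J5 17-31 |
Completion: J1=6  J2=11  J3=13  J4=17  J5=31
Turnaround (C−A): J1=6  J2=6  J3=6  J4=9  J5=19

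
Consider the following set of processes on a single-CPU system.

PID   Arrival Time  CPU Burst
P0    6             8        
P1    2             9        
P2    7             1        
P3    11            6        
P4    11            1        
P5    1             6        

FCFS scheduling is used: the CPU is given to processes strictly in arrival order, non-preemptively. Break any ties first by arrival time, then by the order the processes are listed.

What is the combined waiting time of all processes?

66

Schedule: | idle 0-1 | P5 1-7 | P1 7-16 | P0 16-24 | P2 24-25 | P3 25-31 | P4 31-32 |
Completion: P0=24  P1=16  P2=25  P3=31  P4=32  P5=7
Turnaround (C−A): P0=18  P1=14  P2=18  P3=20  P4=21  P5=6
Waiting = turnaround − burst: P0=10, P1=5, P2=17, P3=14, P4=20, P5=0
Total waiting = 10 + 5 + 17 + 14 + 20 + 0 = 66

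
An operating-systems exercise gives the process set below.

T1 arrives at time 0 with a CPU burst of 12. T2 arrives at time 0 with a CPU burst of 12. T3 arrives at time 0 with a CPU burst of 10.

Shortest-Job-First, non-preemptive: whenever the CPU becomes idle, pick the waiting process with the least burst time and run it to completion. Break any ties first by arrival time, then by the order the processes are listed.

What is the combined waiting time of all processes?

32

Gantt: | T3 0-10 | T1 10-22 | T2 22-34 |
Completion: T1=22  T2=34  T3=10
Turnaround (C−A): T1=22  T2=34  T3=10
Waiting = turnaround − burst: T1=10, T2=22, T3=0
Total waiting = 10 + 22 + 0 = 32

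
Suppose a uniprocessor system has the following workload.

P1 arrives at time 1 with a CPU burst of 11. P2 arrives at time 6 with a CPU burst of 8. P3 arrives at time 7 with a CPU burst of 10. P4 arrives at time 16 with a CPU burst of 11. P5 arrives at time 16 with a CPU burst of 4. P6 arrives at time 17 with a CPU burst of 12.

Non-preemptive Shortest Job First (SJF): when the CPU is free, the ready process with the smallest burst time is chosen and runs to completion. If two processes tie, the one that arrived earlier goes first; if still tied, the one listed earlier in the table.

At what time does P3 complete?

34

Gantt: | idle 0-1 | P1 1-12 | P2 12-20 | P5 20-24 | P3 24-34 | P4 34-45 | P6 45-57 |
Completion: P1=12  P2=20  P3=34  P4=45  P5=24  P6=57
Turnaround (C−A): P1=11  P2=14  P3=27  P4=29  P5=8  P6=40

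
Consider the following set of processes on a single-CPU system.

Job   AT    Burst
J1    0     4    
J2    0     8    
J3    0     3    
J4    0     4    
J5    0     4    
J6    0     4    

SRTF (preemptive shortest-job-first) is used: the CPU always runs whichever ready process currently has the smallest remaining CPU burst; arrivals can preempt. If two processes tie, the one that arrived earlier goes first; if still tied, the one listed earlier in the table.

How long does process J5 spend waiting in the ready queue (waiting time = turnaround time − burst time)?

11

Timeline: | J3 0-3 | J1 3-7 | J4 7-11 | J5 11-15 | J6 15-19 | J2 19-27 |
Completion: J1=7  J2=27  J3=3  J4=11  J5=15  J6=19
Turnaround (C−A): J1=7  J2=27  J3=3  J4=11  J5=15  J6=19
Waiting(J5) = turnaround − burst = 15 − 4 = 11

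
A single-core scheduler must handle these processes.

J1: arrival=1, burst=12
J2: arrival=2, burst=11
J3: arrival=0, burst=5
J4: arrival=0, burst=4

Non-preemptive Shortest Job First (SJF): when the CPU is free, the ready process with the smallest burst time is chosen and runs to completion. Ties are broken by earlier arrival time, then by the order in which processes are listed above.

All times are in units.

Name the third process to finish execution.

J2

Timeline: | J4 0-4 | J3 4-9 | J2 9-20 | J1 20-32 |
Completion: J1=32  J2=20  J3=9  J4=4
Turnaround (C−A): J1=31  J2=18  J3=9  J4=4
Finish order: J4 → J3 → J2 → J1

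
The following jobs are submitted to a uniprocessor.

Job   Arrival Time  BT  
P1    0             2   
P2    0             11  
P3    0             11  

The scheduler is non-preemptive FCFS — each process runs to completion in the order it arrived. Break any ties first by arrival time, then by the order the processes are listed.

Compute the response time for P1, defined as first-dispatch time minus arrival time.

Timeline: | P1 0-2 | P2 2-13 | P3 13-24 |
Completion: P1=2  P2=13  P3=24
Response(P1) = first start − arrival = 0 − 0 = 0

0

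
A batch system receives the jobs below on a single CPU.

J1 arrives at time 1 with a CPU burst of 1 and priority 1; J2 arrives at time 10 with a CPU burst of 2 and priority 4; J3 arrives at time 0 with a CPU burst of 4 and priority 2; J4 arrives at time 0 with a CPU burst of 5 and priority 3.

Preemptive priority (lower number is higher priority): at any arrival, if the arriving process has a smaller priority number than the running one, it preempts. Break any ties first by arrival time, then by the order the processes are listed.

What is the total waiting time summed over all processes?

6

Gantt: | J3 0-1 | J1 1-2 | J3 2-5 | J4 5-10 | J2 10-12 |
Completion: J1=2  J2=12  J3=5  J4=10
Waiting = turnaround − burst: J1=0, J2=0, J3=1, J4=5
Total waiting = 0 + 0 + 1 + 5 = 6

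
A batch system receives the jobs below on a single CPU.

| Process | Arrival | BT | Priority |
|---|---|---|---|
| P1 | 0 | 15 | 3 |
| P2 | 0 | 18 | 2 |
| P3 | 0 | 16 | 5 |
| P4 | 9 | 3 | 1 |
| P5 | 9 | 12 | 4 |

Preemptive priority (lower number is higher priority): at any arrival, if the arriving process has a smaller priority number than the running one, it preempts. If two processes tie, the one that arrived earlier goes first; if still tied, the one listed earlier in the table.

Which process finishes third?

Schedule: | P2 0-9 | P4 9-12 | P2 12-21 | P1 21-36 | P5 36-48 | P3 48-64 |
Completion: P1=36  P2=21  P3=64  P4=12  P5=48
Turnaround (C−A): P1=36  P2=21  P3=64  P4=3  P5=39
Finish order: P4 → P2 → P1 → P5 → P3

P1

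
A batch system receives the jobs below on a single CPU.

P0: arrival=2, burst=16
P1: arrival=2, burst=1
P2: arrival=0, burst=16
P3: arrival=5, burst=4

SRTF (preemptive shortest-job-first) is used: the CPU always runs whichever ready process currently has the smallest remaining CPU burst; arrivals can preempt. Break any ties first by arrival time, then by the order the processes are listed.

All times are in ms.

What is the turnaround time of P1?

Timeline: | P2 0-2 | P1 2-3 | P2 3-5 | P3 5-9 | P2 9-21 | P0 21-37 |
Completion: P0=37  P1=3  P2=21  P3=9
Turnaround (C−A): P0=35  P1=1  P2=21  P3=4
Turnaround(P1) = completion − arrival = 3 − 2 = 1

1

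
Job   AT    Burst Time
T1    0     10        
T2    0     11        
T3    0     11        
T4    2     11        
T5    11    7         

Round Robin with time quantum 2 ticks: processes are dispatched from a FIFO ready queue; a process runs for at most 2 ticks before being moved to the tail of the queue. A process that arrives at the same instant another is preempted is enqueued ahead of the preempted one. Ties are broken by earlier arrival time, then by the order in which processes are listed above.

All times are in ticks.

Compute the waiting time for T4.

37

Gantt: | T1 0-2 | T2 2-4 | T3 4-6 | T4 6-8 | T1 8-10 | T2 10-12 | T3 12-14 | T4 14-16 | T1 16-18 | T5 18-20 | T2 20-22 | T3 22-24 | T4 24-26 | T1 26-28 | T5 28-30 | T2 30-32 | T3 32-34 | T4 34-36 | T1 36-38 | T5 38-40 | T2 40-42 | T3 42-44 | T4 44-46 | T5 46-47 | T2 47-48 | T3 48-49 | T4 49-50 |
Completion: T1=38  T2=48  T3=49  T4=50  T5=47
Waiting(T4) = turnaround − burst = 48 − 11 = 37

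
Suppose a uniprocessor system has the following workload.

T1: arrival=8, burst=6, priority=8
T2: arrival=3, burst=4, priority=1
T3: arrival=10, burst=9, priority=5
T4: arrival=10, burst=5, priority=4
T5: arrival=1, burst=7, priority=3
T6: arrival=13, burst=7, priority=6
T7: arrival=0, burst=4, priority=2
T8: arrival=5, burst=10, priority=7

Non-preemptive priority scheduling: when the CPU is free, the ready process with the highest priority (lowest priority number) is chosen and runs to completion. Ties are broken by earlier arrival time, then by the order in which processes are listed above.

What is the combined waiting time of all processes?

108

Timeline: | T7 0-4 | T2 4-8 | T5 8-15 | T4 15-20 | T3 20-29 | T6 29-36 | T8 36-46 | T1 46-52 |
Completion: T1=52  T2=8  T3=29  T4=20  T5=15  T6=36  T7=4  T8=46
Waiting = turnaround − burst: T1=38, T2=1, T3=10, T4=5, T5=7, T6=16, T7=0, T8=31
Total waiting = 38 + 1 + 10 + 5 + 7 + 16 + 0 + 31 = 108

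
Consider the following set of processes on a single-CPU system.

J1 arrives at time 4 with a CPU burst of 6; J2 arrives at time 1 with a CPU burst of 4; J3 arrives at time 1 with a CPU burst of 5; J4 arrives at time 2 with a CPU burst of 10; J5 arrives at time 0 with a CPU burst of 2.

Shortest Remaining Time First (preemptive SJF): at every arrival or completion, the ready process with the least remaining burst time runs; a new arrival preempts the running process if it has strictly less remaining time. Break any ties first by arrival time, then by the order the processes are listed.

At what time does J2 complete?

Gantt: | J5 0-2 | J2 2-6 | J3 6-11 | J1 11-17 | J4 17-27 |
Completion: J1=17  J2=6  J3=11  J4=27  J5=2
Turnaround (C−A): J1=13  J2=5  J3=10  J4=25  J5=2

6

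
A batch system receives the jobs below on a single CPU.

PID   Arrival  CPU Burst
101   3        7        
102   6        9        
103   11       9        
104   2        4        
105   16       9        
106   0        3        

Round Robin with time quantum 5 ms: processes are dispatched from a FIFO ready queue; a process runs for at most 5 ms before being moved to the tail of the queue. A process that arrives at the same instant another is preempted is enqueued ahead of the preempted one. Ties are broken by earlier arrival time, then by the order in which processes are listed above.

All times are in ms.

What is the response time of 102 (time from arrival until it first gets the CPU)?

Schedule: | 106 0-3 | 104 3-7 | 101 7-12 | 102 12-17 | 103 17-22 | 101 22-24 | 105 24-29 | 102 29-33 | 103 33-37 | 105 37-41 |
Completion: 101=24  102=33  103=37  104=7  105=41  106=3
Response(102) = first start − arrival = 12 − 6 = 6

6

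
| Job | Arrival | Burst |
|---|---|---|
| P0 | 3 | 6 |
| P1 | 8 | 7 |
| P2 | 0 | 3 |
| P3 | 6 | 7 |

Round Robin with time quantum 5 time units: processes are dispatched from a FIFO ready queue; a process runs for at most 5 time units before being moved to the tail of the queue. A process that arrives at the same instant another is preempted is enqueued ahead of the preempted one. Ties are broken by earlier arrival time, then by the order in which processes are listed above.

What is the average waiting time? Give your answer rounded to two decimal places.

Timeline: | P2 0-3 | P0 3-8 | P3 8-13 | P1 13-18 | P0 18-19 | P3 19-21 | P1 21-23 |
Completion: P0=19  P1=23  P2=3  P3=21
Turnaround (C−A): P0=16  P1=15  P2=3  P3=15
Waiting times: P0=10, P1=8, P2=0, P3=8
Average waiting = (10+8+0+8) / 4 = 26/4 = 6.50

6.50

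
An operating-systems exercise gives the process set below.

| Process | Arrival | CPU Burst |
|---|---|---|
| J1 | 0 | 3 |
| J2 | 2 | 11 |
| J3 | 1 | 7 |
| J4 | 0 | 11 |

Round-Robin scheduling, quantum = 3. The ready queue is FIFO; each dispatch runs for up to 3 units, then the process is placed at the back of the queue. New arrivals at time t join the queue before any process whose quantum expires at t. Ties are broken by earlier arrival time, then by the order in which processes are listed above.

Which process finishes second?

J3

Schedule: | J1 0-3 | J4 3-6 | J3 6-9 | J2 9-12 | J4 12-15 | J3 15-18 | J2 18-21 | J4 21-24 | J3 24-25 | J2 25-28 | J4 28-30 | J2 30-32 |
Completion: J1=3  J2=32  J3=25  J4=30
Turnaround (C−A): J1=3  J2=30  J3=24  J4=30
Finish order: J1 → J3 → J4 → J2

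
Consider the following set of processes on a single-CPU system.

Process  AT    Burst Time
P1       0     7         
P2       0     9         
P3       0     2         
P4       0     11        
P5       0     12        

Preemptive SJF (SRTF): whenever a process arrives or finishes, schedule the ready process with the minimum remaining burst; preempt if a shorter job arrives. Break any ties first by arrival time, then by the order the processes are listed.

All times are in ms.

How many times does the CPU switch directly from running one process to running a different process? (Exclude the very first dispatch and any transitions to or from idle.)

4

Gantt: | P3 0-2 | P1 2-9 | P2 9-18 | P4 18-29 | P5 29-41 |
Completion: P1=9  P2=18  P3=2  P4=29  P5=41
Turnaround (C−A): P1=9  P2=18  P3=2  P4=29  P5=41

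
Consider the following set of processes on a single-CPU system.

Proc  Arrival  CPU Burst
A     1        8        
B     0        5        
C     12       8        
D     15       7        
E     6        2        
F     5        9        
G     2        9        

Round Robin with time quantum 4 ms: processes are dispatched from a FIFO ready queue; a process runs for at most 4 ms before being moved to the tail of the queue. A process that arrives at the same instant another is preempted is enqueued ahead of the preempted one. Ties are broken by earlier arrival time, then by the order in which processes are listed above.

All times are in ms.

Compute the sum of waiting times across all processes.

Timeline: | B 0-4 | A 4-8 | G 8-12 | B 12-13 | F 13-17 | E 17-19 | A 19-23 | C 23-27 | G 27-31 | D 31-35 | F 35-39 | C 39-43 | G 43-44 | D 44-47 | F 47-48 |
Completion: A=23  B=13  C=43  D=47  E=19  F=48  G=44
Turnaround (C−A): A=22  B=13  C=31  D=32  E=13  F=43  G=42
Waiting = turnaround − burst: A=14, B=8, C=23, D=25, E=11, F=34, G=33
Total waiting = 14 + 8 + 23 + 25 + 11 + 34 + 33 = 148

148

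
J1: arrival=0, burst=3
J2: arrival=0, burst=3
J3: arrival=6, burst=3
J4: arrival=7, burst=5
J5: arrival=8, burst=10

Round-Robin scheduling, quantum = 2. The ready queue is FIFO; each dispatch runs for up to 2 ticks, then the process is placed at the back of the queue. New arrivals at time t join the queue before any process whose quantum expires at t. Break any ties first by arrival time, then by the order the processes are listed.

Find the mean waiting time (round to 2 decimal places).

Gantt: | J1 0-2 | J2 2-4 | J1 4-5 | J2 5-6 | J3 6-8 | J4 8-10 | J5 10-12 | J3 12-13 | J4 13-15 | J5 15-17 | J4 17-18 | J5 18-24 |
Completion: J1=5  J2=6  J3=13  J4=18  J5=24
Turnaround (C−A): J1=5  J2=6  J3=7  J4=11  J5=16
Waiting times: J1=2, J2=3, J3=4, J4=6, J5=6
Average waiting = (2+3+4+6+6) / 5 = 21/5 = 4.20

4.20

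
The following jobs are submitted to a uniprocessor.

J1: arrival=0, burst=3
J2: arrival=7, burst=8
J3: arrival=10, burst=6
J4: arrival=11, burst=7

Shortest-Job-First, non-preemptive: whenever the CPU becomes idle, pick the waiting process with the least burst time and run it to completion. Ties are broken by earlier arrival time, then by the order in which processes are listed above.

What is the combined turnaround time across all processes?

39

Timeline: | J1 0-3 | idle 3-7 | J2 7-15 | J3 15-21 | J4 21-28 |
Completion: J1=3  J2=15  J3=21  J4=28
Turnaround (C−A): J1=3  J2=8  J3=11  J4=17
Turnaround = completion − arrival: J1=3, J2=8, J3=11, J4=17
Total turnaround = 3 + 8 + 11 + 17 = 39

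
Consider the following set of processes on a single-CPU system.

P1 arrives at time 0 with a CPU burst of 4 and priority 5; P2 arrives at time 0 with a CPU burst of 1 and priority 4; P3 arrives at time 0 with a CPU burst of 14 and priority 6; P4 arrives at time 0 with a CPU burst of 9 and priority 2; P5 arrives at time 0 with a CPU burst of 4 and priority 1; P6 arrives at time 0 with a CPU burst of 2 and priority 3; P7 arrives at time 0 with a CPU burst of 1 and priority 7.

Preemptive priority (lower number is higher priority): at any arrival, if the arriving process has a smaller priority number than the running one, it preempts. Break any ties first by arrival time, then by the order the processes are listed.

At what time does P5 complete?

Timeline: | P5 0-4 | P4 4-13 | P6 13-15 | P2 15-16 | P1 16-20 | P3 20-34 | P7 34-35 |
Completion: P1=20  P2=16  P3=34  P4=13  P5=4  P6=15  P7=35

4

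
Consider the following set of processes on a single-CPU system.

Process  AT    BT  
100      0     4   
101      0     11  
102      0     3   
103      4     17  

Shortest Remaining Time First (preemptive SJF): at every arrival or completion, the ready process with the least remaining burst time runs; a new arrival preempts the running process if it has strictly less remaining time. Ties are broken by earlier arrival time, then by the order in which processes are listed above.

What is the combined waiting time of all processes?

24

Gantt: | 102 0-3 | 100 3-7 | 101 7-18 | 103 18-35 |
Completion: 100=7  101=18  102=3  103=35
Turnaround (C−A): 100=7  101=18  102=3  103=31
Waiting = turnaround − burst: 100=3, 101=7, 102=0, 103=14
Total waiting = 3 + 7 + 0 + 14 = 24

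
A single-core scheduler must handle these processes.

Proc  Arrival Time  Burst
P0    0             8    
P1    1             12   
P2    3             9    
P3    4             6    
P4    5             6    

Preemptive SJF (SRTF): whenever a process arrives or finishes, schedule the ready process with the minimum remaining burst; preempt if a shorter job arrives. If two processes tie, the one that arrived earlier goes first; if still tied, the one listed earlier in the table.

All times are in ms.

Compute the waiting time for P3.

4

Timeline: | P0 0-8 | P3 8-14 | P4 14-20 | P2 20-29 | P1 29-41 |
Completion: P0=8  P1=41  P2=29  P3=14  P4=20
Waiting(P3) = turnaround − burst = 10 − 6 = 4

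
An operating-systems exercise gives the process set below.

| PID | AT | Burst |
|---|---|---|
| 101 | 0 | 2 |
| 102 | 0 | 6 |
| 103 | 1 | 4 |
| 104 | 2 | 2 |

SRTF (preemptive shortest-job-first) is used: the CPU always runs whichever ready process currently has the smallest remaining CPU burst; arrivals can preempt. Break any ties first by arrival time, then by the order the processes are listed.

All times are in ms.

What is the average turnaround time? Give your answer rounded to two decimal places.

6.25

Schedule: | 101 0-2 | 104 2-4 | 103 4-8 | 102 8-14 |
Completion: 101=2  102=14  103=8  104=4
Turnaround (C−A): 101=2  102=14  103=7  104=2
Turnaround times: 101=2, 102=14, 103=7, 104=2
Average turnaround = (2+14+7+2) / 4 = 25/4 = 6.25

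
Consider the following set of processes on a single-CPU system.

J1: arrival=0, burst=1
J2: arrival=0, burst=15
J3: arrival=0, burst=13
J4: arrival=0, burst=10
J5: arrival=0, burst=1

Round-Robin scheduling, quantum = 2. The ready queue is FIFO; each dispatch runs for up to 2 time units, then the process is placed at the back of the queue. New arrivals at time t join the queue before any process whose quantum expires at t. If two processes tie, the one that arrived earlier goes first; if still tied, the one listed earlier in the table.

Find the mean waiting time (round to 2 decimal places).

Gantt: | J1 0-1 | J2 1-3 | J3 3-5 | J4 5-7 | J5 7-8 | J2 8-10 | J3 10-12 | J4 12-14 | J2 14-16 | J3 16-18 | J4 18-20 | J2 20-22 | J3 22-24 | J4 24-26 | J2 26-28 | J3 28-30 | J4 30-32 | J2 32-34 | J3 34-36 | J2 36-38 | J3 38-39 | J2 39-40 |
Completion: J1=1  J2=40  J3=39  J4=32  J5=8
Waiting times: J1=0, J2=25, J3=26, J4=22, J5=7
Average waiting = (0+25+26+22+7) / 5 = 80/5 = 16.00

16.00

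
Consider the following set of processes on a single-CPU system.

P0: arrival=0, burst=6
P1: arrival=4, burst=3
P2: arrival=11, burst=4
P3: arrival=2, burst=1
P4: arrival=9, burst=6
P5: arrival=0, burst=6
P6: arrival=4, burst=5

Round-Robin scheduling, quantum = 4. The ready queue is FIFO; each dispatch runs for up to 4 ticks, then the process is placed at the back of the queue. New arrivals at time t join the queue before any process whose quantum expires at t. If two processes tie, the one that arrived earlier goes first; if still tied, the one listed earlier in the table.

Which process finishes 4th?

P5

Timeline: | P0 0-4 | P5 4-8 | P3 8-9 | P1 9-12 | P6 12-16 | P0 16-18 | P5 18-20 | P4 20-24 | P2 24-28 | P6 28-29 | P4 29-31 |
Completion: P0=18  P1=12  P2=28  P3=9  P4=31  P5=20  P6=29
Turnaround (C−A): P0=18  P1=8  P2=17  P3=7  P4=22  P5=20  P6=25
Finish order: P3 → P1 → P0 → P5 → P2 → P6 → P4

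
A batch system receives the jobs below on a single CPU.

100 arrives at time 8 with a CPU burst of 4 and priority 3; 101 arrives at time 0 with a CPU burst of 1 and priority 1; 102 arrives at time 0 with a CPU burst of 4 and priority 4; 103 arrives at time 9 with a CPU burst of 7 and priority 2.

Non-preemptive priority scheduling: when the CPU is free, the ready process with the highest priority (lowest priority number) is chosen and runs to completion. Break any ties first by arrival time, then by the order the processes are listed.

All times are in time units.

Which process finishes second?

Timeline: | 101 0-1 | 102 1-5 | idle 5-8 | 100 8-12 | 103 12-19 |
Completion: 100=12  101=1  102=5  103=19
Turnaround (C−A): 100=4  101=1  102=5  103=10
Finish order: 101 → 102 → 100 → 103

102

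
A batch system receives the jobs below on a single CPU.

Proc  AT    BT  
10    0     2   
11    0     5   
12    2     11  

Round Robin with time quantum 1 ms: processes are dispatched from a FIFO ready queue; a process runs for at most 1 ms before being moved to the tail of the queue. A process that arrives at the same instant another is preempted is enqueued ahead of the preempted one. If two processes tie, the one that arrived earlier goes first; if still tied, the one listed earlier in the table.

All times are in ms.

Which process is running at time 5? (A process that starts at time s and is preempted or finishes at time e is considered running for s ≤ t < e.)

Gantt: | 10 0-1 | 11 1-2 | 10 2-3 | 12 3-4 | 11 4-5 | 12 5-6 | 11 6-7 | 12 7-8 | 11 8-9 | 12 9-10 | 11 10-11 | 12 11-18 |
Completion: 10=3  11=11  12=18
Turnaround (C−A): 10=3  11=11  12=16

12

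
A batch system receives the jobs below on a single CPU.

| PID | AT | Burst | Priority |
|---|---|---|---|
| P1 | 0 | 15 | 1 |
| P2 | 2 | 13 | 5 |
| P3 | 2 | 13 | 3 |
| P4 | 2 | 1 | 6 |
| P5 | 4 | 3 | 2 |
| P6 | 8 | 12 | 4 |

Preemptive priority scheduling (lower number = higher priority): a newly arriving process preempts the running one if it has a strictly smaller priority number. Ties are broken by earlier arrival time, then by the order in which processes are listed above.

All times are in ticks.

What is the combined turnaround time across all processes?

Timeline: | P1 0-15 | P5 15-18 | P3 18-31 | P6 31-43 | P2 43-56 | P4 56-57 |
Completion: P1=15  P2=56  P3=31  P4=57  P5=18  P6=43
Turnaround = completion − arrival: P1=15, P2=54, P3=29, P4=55, P5=14, P6=35
Total turnaround = 15 + 54 + 29 + 55 + 14 + 35 = 202

202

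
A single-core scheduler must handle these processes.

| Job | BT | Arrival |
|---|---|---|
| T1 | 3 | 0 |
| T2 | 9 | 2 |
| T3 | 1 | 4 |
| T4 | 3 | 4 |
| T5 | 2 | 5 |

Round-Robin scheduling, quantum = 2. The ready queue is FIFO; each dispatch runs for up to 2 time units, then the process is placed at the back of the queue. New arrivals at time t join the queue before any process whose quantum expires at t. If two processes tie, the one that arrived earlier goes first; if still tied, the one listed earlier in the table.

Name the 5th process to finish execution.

Gantt: | T1 0-2 | T2 2-4 | T1 4-5 | T3 5-6 | T4 6-8 | T2 8-10 | T5 10-12 | T4 12-13 | T2 13-18 |
Completion: T1=5  T2=18  T3=6  T4=13  T5=12
Turnaround (C−A): T1=5  T2=16  T3=2  T4=9  T5=7
Finish order: T1 → T3 → T5 → T4 → T2

T2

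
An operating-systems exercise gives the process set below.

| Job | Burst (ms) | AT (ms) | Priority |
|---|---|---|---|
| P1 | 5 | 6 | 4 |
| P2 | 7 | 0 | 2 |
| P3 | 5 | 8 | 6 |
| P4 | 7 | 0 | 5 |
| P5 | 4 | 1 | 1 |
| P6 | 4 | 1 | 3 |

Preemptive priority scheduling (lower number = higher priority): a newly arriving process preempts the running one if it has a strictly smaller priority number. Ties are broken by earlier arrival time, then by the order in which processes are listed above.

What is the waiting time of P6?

Gantt: | P2 0-1 | P5 1-5 | P2 5-11 | P6 11-15 | P1 15-20 | P4 20-27 | P3 27-32 |
Completion: P1=20  P2=11  P3=32  P4=27  P5=5  P6=15
Turnaround (C−A): P1=14  P2=11  P3=24  P4=27  P5=4  P6=14
Waiting(P6) = turnaround − burst = 14 − 4 = 10

10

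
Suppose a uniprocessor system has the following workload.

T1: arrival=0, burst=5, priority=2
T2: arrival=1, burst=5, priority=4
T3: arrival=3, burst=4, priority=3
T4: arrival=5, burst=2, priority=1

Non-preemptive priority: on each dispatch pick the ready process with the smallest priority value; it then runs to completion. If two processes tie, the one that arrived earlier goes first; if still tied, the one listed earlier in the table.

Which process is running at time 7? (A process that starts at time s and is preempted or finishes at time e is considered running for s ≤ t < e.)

T3

Timeline: | T1 0-5 | T4 5-7 | T3 7-11 | T2 11-16 |
Completion: T1=5  T2=16  T3=11  T4=7
Turnaround (C−A): T1=5  T2=15  T3=8  T4=2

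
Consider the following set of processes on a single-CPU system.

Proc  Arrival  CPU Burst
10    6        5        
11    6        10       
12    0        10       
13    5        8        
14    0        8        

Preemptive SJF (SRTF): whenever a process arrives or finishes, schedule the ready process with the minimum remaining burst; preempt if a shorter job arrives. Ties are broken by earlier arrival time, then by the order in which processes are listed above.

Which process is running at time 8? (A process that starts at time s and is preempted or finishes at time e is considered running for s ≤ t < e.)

Schedule: | 14 0-8 | 10 8-13 | 13 13-21 | 12 21-31 | 11 31-41 |
Completion: 10=13  11=41  12=31  13=21  14=8
Turnaround (C−A): 10=7  11=35  12=31  13=16  14=8

10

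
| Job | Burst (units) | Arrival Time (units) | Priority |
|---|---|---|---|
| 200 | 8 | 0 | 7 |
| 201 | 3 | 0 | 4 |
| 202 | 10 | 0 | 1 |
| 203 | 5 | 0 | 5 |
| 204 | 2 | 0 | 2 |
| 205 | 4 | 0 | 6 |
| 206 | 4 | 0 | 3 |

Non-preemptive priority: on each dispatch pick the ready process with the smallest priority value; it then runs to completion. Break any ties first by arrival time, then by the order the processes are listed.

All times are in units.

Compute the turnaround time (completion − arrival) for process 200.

36

Schedule: | 202 0-10 | 204 10-12 | 206 12-16 | 201 16-19 | 203 19-24 | 205 24-28 | 200 28-36 |
Completion: 200=36  201=19  202=10  203=24  204=12  205=28  206=16
Turnaround(200) = completion − arrival = 36 − 0 = 36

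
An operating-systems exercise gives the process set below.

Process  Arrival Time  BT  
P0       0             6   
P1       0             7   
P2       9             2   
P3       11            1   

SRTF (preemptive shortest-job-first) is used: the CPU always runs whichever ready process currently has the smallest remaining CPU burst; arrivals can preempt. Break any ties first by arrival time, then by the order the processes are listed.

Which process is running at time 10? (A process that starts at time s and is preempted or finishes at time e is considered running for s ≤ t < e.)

Timeline: | P0 0-6 | P1 6-9 | P2 9-11 | P3 11-12 | P1 12-16 |
Completion: P0=6  P1=16  P2=11  P3=12
Turnaround (C−A): P0=6  P1=16  P2=2  P3=1

P2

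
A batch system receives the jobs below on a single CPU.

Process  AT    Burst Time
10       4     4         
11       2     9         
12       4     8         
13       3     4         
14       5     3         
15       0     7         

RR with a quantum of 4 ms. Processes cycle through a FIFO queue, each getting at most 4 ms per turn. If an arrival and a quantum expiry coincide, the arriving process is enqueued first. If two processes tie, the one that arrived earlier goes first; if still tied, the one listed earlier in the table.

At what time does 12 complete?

Timeline: | 15 0-4 | 11 4-8 | 13 8-12 | 10 12-16 | 12 16-20 | 15 20-23 | 14 23-26 | 11 26-30 | 12 30-34 | 11 34-35 |
Completion: 10=16  11=35  12=34  13=12  14=26  15=23

34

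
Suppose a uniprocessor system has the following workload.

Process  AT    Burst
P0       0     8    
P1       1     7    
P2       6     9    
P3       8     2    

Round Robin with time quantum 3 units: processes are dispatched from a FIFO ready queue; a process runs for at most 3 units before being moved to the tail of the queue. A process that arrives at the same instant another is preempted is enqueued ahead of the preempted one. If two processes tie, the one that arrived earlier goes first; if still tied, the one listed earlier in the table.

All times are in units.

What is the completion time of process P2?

Timeline: | P0 0-3 | P1 3-6 | P0 6-9 | P2 9-12 | P1 12-15 | P3 15-17 | P0 17-19 | P2 19-22 | P1 22-23 | P2 23-26 |
Completion: P0=19  P1=23  P2=26  P3=17

26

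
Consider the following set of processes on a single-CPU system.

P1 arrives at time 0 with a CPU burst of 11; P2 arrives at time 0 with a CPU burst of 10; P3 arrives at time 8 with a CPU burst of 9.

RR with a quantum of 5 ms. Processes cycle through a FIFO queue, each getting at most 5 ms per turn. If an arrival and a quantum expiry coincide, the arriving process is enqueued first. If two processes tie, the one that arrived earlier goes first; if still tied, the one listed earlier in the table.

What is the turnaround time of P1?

Gantt: | P1 0-5 | P2 5-10 | P1 10-15 | P3 15-20 | P2 20-25 | P1 25-26 | P3 26-30 |
Completion: P1=26  P2=25  P3=30
Turnaround (C−A): P1=26  P2=25  P3=22
Turnaround(P1) = completion − arrival = 26 − 0 = 26

26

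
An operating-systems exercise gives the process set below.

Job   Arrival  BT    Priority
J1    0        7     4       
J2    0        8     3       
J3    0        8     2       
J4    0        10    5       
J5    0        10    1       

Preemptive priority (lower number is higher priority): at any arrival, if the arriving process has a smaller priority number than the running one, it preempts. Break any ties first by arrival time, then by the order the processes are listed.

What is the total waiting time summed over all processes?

87

Timeline: | J5 0-10 | J3 10-18 | J2 18-26 | J1 26-33 | J4 33-43 |
Completion: J1=33  J2=26  J3=18  J4=43  J5=10
Turnaround (C−A): J1=33  J2=26  J3=18  J4=43  J5=10
Waiting = turnaround − burst: J1=26, J2=18, J3=10, J4=33, J5=0
Total waiting = 26 + 18 + 10 + 33 + 0 = 87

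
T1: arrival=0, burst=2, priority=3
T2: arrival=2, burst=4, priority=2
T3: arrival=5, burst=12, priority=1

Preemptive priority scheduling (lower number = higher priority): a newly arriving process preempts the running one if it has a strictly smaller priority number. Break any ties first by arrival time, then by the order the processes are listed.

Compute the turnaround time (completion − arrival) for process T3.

Schedule: | T1 0-2 | T2 2-5 | T3 5-17 | T2 17-18 |
Completion: T1=2  T2=18  T3=17
Turnaround(T3) = completion − arrival = 17 − 5 = 12

12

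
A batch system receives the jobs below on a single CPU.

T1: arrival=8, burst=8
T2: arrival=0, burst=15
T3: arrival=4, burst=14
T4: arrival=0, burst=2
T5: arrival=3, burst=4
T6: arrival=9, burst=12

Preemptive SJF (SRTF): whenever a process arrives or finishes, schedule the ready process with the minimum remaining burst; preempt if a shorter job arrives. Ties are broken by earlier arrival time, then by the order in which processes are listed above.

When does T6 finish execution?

Timeline: | T4 0-2 | T2 2-3 | T5 3-7 | T2 7-8 | T1 8-16 | T6 16-28 | T2 28-41 | T3 41-55 |
Completion: T1=16  T2=41  T3=55  T4=2  T5=7  T6=28
Turnaround (C−A): T1=8  T2=41  T3=51  T4=2  T5=4  T6=19

28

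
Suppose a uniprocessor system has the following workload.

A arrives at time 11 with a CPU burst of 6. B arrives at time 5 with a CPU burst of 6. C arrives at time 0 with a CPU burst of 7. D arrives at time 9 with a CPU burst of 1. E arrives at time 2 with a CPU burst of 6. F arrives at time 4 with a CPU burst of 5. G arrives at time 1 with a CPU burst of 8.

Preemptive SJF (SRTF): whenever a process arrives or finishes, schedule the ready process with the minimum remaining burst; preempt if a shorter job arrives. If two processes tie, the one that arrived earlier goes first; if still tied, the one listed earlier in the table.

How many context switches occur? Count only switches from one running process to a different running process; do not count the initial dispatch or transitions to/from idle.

7

Schedule: | C 0-7 | F 7-9 | D 9-10 | F 10-13 | E 13-19 | B 19-25 | A 25-31 | G 31-39 |
Completion: A=31  B=25  C=7  D=10  E=19  F=13  G=39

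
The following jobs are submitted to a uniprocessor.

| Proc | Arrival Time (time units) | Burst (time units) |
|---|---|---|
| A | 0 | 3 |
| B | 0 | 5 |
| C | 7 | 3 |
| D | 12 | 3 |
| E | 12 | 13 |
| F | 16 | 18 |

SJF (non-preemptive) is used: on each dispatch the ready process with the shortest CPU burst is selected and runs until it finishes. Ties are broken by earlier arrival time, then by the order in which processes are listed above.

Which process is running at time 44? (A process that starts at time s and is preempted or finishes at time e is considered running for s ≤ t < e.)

Gantt: | A 0-3 | B 3-8 | C 8-11 | idle 11-12 | D 12-15 | E 15-28 | F 28-46 |
Completion: A=3  B=8  C=11  D=15  E=28  F=46

F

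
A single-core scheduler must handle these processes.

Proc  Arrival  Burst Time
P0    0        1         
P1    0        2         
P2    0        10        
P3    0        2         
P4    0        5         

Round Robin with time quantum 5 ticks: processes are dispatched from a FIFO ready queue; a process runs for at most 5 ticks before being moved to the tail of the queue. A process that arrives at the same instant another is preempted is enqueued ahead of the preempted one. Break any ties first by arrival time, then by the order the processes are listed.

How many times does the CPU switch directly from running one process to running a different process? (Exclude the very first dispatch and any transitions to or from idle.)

5

Gantt: | P0 0-1 | P1 1-3 | P2 3-8 | P3 8-10 | P4 10-15 | P2 15-20 |
Completion: P0=1  P1=3  P2=20  P3=10  P4=15
Turnaround (C−A): P0=1  P1=3  P2=20  P3=10  P4=15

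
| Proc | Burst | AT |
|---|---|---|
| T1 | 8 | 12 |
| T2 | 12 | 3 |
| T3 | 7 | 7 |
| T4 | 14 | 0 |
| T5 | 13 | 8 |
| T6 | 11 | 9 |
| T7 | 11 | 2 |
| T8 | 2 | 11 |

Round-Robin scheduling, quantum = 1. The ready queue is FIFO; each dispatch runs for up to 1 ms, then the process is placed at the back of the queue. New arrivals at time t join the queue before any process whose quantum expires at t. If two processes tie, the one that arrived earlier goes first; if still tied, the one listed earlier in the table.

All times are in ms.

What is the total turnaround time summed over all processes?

456

Schedule: | T4 0-2 | T7 2-3 | T4 3-4 | T2 4-5 | T7 5-6 | T4 6-7 | T2 7-8 | T7 8-9 | T3 9-10 | T4 10-11 | T5 11-12 | T2 12-13 | T6 13-14 | T7 14-15 | T3 15-16 | T8 16-17 | T4 17-18 | T1 18-19 | T5 19-20 | T2 20-21 | T6 21-22 | T7 22-23 | T3 23-24 | T8 24-25 | T4 25-26 | T1 26-27 | T5 27-28 | T2 28-29 | T6 29-30 | T7 30-31 | T3 31-32 | T4 32-33 | T1 33-34 | T5 34-35 | T2 35-36 | T6 36-37 | T7 37-38 | T3 38-39 | T4 39-40 | T1 40-41 | T5 41-42 | T2 42-43 | T6 43-44 | T7 44-45 | T3 45-46 | T4 46-47 | T1 47-48 | T5 48-49 | T2 49-50 | T6 50-51 | T7 51-52 | T3 52-53 | T4 53-54 | T1 54-55 | T5 55-56 | T2 56-57 | T6 57-58 | T7 58-59 | T4 59-60 | T1 60-61 | T5 61-62 | T2 62-63 | T6 63-64 | T7 64-65 | T4 65-66 | T1 66-67 | T5 67-68 | T2 68-69 | T6 69-70 | T4 70-71 | T5 71-72 | T2 72-73 | T6 73-74 | T5 74-75 | T6 75-76 | T5 76-78 |
Completion: T1=67  T2=73  T3=53  T4=71  T5=78  T6=76  T7=65  T8=25
Turnaround (C−A): T1=55  T2=70  T3=46  T4=71  T5=70  T6=67  T7=63  T8=14
Turnaround = completion − arrival: T1=55, T2=70, T3=46, T4=71, T5=70, T6=67, T7=63, T8=14
Total turnaround = 55 + 70 + 46 + 71 + 70 + 67 + 63 + 14 = 456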